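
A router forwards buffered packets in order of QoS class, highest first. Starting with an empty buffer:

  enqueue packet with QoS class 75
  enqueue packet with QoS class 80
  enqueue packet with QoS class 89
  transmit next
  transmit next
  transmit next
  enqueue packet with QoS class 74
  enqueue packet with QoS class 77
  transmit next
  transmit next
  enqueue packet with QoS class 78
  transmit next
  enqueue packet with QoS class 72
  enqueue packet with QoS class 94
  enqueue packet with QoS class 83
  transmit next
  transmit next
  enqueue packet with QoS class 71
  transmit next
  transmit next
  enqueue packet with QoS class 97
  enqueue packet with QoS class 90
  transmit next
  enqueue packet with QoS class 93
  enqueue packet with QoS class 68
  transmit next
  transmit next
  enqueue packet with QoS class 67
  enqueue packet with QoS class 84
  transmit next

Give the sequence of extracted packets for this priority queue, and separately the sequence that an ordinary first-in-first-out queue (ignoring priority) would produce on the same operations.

priority queue: [89, 80, 75, 77, 74, 78, 94, 83, 72, 71, 97, 93, 90, 84]; FIFO queue: 75, 80, 89, 74, 77, 78, 72, 94, 83, 71, 97, 90, 93, 68

insert 75 → {75}
insert 80 → {80, 75}
insert 89 → {89, 80, 75}
transmit next → 89; now {80, 75}
transmit next → 80; now {75}
transmit next → 75; now {}
insert 74 → {74}
insert 77 → {77, 74}
transmit next → 77; now {74}
transmit next → 74; now {}
insert 78 → {78}
transmit next → 78; now {}
insert 72 → {72}
insert 94 → {94, 72}
insert 83 → {94, 83, 72}
transmit next → 94; now {83, 72}
transmit next → 83; now {72}
insert 71 → {72, 71}
transmit next → 72; now {71}
transmit next → 71; now {}
insert 97 → {97}
insert 90 → {97, 90}
transmit next → 97; now {90}
insert 93 → {93, 90}
insert 68 → {93, 90, 68}
transmit next → 93; now {90, 68}
transmit next → 90; now {68}
insert 67 → {68, 67}
insert 84 → {84, 68, 67}
transmit next → 84; now {68, 67}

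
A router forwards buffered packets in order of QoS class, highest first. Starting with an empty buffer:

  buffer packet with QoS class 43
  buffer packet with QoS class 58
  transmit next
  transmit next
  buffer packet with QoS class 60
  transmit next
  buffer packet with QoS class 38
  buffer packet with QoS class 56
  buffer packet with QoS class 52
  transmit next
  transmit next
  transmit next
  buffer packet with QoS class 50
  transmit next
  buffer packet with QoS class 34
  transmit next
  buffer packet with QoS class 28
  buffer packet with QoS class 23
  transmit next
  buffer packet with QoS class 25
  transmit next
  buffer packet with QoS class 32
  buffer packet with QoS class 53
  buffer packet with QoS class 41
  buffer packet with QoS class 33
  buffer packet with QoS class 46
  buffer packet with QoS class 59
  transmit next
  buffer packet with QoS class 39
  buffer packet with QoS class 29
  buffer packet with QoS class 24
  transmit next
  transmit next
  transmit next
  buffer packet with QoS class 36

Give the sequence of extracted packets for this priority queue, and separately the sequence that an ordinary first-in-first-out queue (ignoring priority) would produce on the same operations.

priority queue: [58, 43, 60, 56, 52, 38, 50, 34, 28, 25, 59, 53, 46, 41]; FIFO queue: 43, 58, 60, 38, 56, 52, 50, 34, 28, 23, 25, 32, 53, 41

insert 43 → {43}
insert 58 → {58, 43}
transmit next → 58; now {43}
transmit next → 43; now {}
insert 60 → {60}
transmit next → 60; now {}
insert 38 → {38}
insert 56 → {56, 38}
insert 52 → {56, 52, 38}
transmit next → 56; now {52, 38}
transmit next → 52; now {38}
transmit next → 38; now {}
insert 50 → {50}
transmit next → 50; now {}
insert 34 → {34}
transmit next → 34; now {}
insert 28 → {28}
insert 23 → {28, 23}
transmit next → 28; now {23}
insert 25 → {25, 23}
transmit next → 25; now {23}
insert 32 → {32, 23}
insert 53 → {53, 32, 23}
insert 41 → {53, 41, 32, 23}
insert 33 → {53, 41, 33, 32, 23}
insert 46 → {53, 46, 41, 33, 32, 23}
insert 59 → {59, 53, 46, 41, 33, 32, 23}
transmit next → 59; now {53, 46, 41, 33, 32, 23}
insert 39 → {53, 46, 41, 39, 33, 32, 23}
insert 29 → {53, 46, 41, 39, 33, 32, 29, 23}
insert 24 → {53, 46, 41, 39, 33, 32, 29, 24, 23}
transmit next → 53; now {46, 41, 39, 33, 32, 29, 24, 23}
transmit next → 46; now {41, 39, 33, 32, 29, 24, 23}
transmit next → 41; now {39, 33, 32, 29, 24, 23}
insert 36 → {39, 36, 33, 32, 29, 24, 23}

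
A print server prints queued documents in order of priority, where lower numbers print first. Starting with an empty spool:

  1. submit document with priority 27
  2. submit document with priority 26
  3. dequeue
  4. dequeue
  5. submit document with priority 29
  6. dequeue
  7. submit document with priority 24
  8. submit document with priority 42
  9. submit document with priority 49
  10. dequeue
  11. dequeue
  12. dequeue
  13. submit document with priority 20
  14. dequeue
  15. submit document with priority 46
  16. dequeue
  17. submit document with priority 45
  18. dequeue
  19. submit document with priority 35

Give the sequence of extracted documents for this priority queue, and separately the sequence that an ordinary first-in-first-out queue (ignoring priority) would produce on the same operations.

priority queue: [26, 27, 29, 24, 42, 49, 20, 46, 45]; FIFO queue: [27, 26, 29, 24, 42, 49, 20, 46, 45]

insert 27 → {27}
insert 26 → {26, 27}
dequeue → 26; now {27}
dequeue → 27; now {}
insert 29 → {29}
dequeue → 29; now {}
insert 24 → {24}
insert 42 → {24, 42}
insert 49 → {24, 42, 49}
dequeue → 24; now {42, 49}
dequeue → 42; now {49}
dequeue → 49; now {}
insert 20 → {20}
dequeue → 20; now {}
insert 46 → {46}
dequeue → 46; now {}
insert 45 → {45}
dequeue → 45; now {}
insert 35 → {35}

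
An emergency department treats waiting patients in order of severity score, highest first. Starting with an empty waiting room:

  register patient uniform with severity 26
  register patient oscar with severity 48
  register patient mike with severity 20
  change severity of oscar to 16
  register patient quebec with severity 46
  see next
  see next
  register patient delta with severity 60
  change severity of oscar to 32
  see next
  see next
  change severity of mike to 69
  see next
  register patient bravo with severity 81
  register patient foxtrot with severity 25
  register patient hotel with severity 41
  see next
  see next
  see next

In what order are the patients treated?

quebec → uniform → delta → oscar → mike → bravo → hotel → foxtrot

add uniform (severity 26) → {uniform:26}
add oscar (severity 48) → {oscar:48, uniform:26}
add mike (severity 20) → {oscar:48, uniform:26, mike:20}
update oscar to severity 16 → {uniform:26, mike:20, oscar:16}
add quebec (severity 46) → {quebec:46, uniform:26, mike:20, oscar:16}
see next → quebec; now {uniform:26, mike:20, oscar:16}
see next → uniform; now {mike:20, oscar:16}
add delta (severity 60) → {delta:60, mike:20, oscar:16}
update oscar to severity 32 → {delta:60, oscar:32, mike:20}
see next → delta; now {oscar:32, mike:20}
see next → oscar; now {mike:20}
update mike to severity 69 → {mike:69}
see next → mike; now {}
add bravo (severity 81) → {bravo:81}
add foxtrot (severity 25) → {bravo:81, foxtrot:25}
add hotel (severity 41) → {bravo:81, hotel:41, foxtrot:25}
see next → bravo; now {hotel:41, foxtrot:25}
see next → hotel; now {foxtrot:25}
see next → foxtrot; now {}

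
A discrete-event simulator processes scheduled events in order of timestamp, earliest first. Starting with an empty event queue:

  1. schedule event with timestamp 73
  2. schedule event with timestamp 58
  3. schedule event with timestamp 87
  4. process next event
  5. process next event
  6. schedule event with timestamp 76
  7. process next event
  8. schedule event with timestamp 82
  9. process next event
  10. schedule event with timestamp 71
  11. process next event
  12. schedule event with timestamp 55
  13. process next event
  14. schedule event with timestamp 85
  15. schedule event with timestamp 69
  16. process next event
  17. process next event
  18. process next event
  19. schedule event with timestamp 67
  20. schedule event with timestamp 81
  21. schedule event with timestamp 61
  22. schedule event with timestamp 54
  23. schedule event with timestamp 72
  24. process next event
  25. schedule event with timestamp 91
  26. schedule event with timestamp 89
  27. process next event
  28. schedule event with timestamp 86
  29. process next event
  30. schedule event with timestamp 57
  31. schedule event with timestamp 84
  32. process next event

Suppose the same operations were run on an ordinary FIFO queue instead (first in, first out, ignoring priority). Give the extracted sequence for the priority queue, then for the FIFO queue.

insert 73 → {73}
insert 58 → {58, 73}
insert 87 → {58, 73, 87}
process next event → 58; now {73, 87}
process next event → 73; now {87}
insert 76 → {76, 87}
process next event → 76; now {87}
insert 82 → {82, 87}
process next event → 82; now {87}
insert 71 → {71, 87}
process next event → 71; now {87}
insert 55 → {55, 87}
process next event → 55; now {87}
insert 85 → {85, 87}
insert 69 → {69, 85, 87}
process next event → 69; now {85, 87}
process next event → 85; now {87}
process next event → 87; now {}
insert 67 → {67}
insert 81 → {67, 81}
insert 61 → {61, 67, 81}
insert 54 → {54, 61, 67, 81}
insert 72 → {54, 61, 67, 72, 81}
process next event → 54; now {61, 67, 72, 81}
insert 91 → {61, 67, 72, 81, 91}
insert 89 → {61, 67, 72, 81, 89, 91}
process next event → 61; now {67, 72, 81, 89, 91}
insert 86 → {67, 72, 81, 86, 89, 91}
process next event → 67; now {72, 81, 86, 89, 91}
insert 57 → {57, 72, 81, 86, 89, 91}
insert 84 → {57, 72, 81, 84, 86, 89, 91}
process next event → 57; now {72, 81, 84, 86, 89, 91}

priority queue: 58 → 73 → 76 → 82 → 71 → 55 → 69 → 85 → 87 → 54 → 61 → 67 → 57; FIFO queue: 73, 58, 87, 76, 82, 71, 55, 85, 69, 67, 81, 61, 54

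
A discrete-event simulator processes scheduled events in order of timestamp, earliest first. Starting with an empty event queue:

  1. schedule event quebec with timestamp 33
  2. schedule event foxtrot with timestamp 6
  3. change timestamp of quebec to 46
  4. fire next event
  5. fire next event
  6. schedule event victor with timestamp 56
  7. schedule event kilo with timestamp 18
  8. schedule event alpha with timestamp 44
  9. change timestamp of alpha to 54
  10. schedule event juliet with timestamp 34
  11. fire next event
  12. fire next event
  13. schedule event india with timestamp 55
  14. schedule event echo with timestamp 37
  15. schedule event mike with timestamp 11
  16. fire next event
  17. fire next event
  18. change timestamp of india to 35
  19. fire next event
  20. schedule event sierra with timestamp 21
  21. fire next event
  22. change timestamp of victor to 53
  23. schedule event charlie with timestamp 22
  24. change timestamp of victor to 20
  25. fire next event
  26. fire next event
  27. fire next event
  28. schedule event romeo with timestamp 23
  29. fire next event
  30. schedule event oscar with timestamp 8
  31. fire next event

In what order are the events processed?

[foxtrot, quebec, kilo, juliet, mike, echo, india, sierra, victor, charlie, alpha, romeo, oscar]

add quebec (timestamp 33) → {quebec:33}
add foxtrot (timestamp 6) → {foxtrot:6, quebec:33}
update quebec to timestamp 46 → {foxtrot:6, quebec:46}
fire next event → foxtrot; now {quebec:46}
fire next event → quebec; now {}
add victor (timestamp 56) → {victor:56}
add kilo (timestamp 18) → {kilo:18, victor:56}
add alpha (timestamp 44) → {kilo:18, alpha:44, victor:56}
update alpha to timestamp 54 → {kilo:18, alpha:54, victor:56}
add juliet (timestamp 34) → {kilo:18, juliet:34, alpha:54, victor:56}
fire next event → kilo; now {juliet:34, alpha:54, victor:56}
fire next event → juliet; now {alpha:54, victor:56}
add india (timestamp 55) → {alpha:54, india:55, victor:56}
add echo (timestamp 37) → {echo:37, alpha:54, india:55, victor:56}
add mike (timestamp 11) → {mike:11, echo:37, alpha:54, india:55, victor:56}
fire next event → mike; now {echo:37, alpha:54, india:55, victor:56}
fire next event → echo; now {alpha:54, india:55, victor:56}
update india to timestamp 35 → {india:35, alpha:54, victor:56}
fire next event → india; now {alpha:54, victor:56}
add sierra (timestamp 21) → {sierra:21, alpha:54, victor:56}
fire next event → sierra; now {alpha:54, victor:56}
update victor to timestamp 53 → {victor:53, alpha:54}
add charlie (timestamp 22) → {charlie:22, victor:53, alpha:54}
update victor to timestamp 20 → {victor:20, charlie:22, alpha:54}
fire next event → victor; now {charlie:22, alpha:54}
fire next event → charlie; now {alpha:54}
fire next event → alpha; now {}
add romeo (timestamp 23) → {romeo:23}
fire next event → romeo; now {}
add oscar (timestamp 8) → {oscar:8}
fire next event → oscar; now {}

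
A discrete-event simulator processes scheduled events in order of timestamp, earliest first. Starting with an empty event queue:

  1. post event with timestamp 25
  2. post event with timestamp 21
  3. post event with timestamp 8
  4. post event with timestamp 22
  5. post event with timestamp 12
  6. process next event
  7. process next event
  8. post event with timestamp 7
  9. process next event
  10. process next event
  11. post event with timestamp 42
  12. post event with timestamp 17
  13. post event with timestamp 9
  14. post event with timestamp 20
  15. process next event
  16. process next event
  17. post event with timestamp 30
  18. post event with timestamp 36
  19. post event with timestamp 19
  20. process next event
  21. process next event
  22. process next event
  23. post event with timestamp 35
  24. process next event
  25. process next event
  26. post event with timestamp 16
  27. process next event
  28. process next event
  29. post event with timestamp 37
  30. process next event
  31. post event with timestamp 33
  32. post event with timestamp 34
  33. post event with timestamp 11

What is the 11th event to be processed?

30

insert 25 → {25}
insert 21 → {21, 25}
insert 8 → {8, 21, 25}
insert 22 → {8, 21, 22, 25}
insert 12 → {8, 12, 21, 22, 25}
process next event → 8; now {12, 21, 22, 25}
process next event → 12; now {21, 22, 25}
insert 7 → {7, 21, 22, 25}
process next event → 7; now {21, 22, 25}
process next event → 21; now {22, 25}
insert 42 → {22, 25, 42}
insert 17 → {17, 22, 25, 42}
insert 9 → {9, 17, 22, 25, 42}
insert 20 → {9, 17, 20, 22, 25, 42}
process next event → 9; now {17, 20, 22, 25, 42}
process next event → 17; now {20, 22, 25, 42}
insert 30 → {20, 22, 25, 30, 42}
insert 36 → {20, 22, 25, 30, 36, 42}
insert 19 → {19, 20, 22, 25, 30, 36, 42}
process next event → 19; now {20, 22, 25, 30, 36, 42}
process next event → 20; now {22, 25, 30, 36, 42}
process next event → 22; now {25, 30, 36, 42}
insert 35 → {25, 30, 35, 36, 42}
process next event → 25; now {30, 35, 36, 42}
process next event → 30; now {35, 36, 42}
insert 16 → {16, 35, 36, 42}
process next event → 16; now {35, 36, 42}
process next event → 35; now {36, 42}
insert 37 → {36, 37, 42}
process next event → 36; now {37, 42}
insert 33 → {33, 37, 42}
insert 34 → {33, 34, 37, 42}
insert 11 → {11, 33, 34, 37, 42}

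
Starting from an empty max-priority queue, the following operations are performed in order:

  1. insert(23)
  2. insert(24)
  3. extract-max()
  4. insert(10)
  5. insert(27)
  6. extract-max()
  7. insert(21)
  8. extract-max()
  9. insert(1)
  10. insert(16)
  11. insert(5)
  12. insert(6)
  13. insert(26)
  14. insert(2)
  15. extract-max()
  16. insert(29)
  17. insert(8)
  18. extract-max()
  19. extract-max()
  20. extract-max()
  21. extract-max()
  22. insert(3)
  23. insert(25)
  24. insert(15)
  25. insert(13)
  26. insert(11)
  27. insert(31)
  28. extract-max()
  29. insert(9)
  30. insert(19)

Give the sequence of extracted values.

[24, 27, 23, 26, 29, 21, 16, 10, 31]

insert 23 → {23}
insert 24 → {24, 23}
extract-max → 24; now {23}
insert 10 → {23, 10}
insert 27 → {27, 23, 10}
extract-max → 27; now {23, 10}
insert 21 → {23, 21, 10}
extract-max → 23; now {21, 10}
insert 1 → {21, 10, 1}
insert 16 → {21, 16, 10, 1}
insert 5 → {21, 16, 10, 5, 1}
insert 6 → {21, 16, 10, 6, 5, 1}
insert 26 → {26, 21, 16, 10, 6, 5, 1}
insert 2 → {26, 21, 16, 10, 6, 5, 2, 1}
extract-max → 26; now {21, 16, 10, 6, 5, 2, 1}
insert 29 → {29, 21, 16, 10, 6, 5, 2, 1}
insert 8 → {29, 21, 16, 10, 8, 6, 5, 2, 1}
extract-max → 29; now {21, 16, 10, 8, 6, 5, 2, 1}
extract-max → 21; now {16, 10, 8, 6, 5, 2, 1}
extract-max → 16; now {10, 8, 6, 5, 2, 1}
extract-max → 10; now {8, 6, 5, 2, 1}
insert 3 → {8, 6, 5, 3, 2, 1}
insert 25 → {25, 8, 6, 5, 3, 2, 1}
insert 15 → {25, 15, 8, 6, 5, 3, 2, 1}
insert 13 → {25, 15, 13, 8, 6, 5, 3, 2, 1}
insert 11 → {25, 15, 13, 11, 8, 6, 5, 3, 2, 1}
insert 31 → {31, 25, 15, 13, 11, 8, 6, 5, 3, 2, 1}
extract-max → 31; now {25, 15, 13, 11, 8, 6, 5, 3, 2, 1}
insert 9 → {25, 15, 13, 11, 9, 8, 6, 5, 3, 2, 1}
insert 19 → {25, 19, 15, 13, 11, 9, 8, 6, 5, 3, 2, 1}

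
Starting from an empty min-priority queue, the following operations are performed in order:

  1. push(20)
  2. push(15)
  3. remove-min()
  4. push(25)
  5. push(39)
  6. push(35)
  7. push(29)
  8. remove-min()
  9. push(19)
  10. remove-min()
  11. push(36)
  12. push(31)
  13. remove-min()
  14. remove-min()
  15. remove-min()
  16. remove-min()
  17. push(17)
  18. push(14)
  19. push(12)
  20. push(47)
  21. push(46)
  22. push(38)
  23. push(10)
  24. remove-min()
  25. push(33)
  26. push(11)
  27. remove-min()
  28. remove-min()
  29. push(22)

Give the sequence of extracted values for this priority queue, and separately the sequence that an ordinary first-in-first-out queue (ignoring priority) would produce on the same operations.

priority queue: [15, 20, 19, 25, 29, 31, 35, 10, 11, 12]; FIFO queue: [20, 15, 25, 39, 35, 29, 19, 36, 31, 17]

insert 20 → {20}
insert 15 → {15, 20}
remove-min → 15; now {20}
insert 25 → {20, 25}
insert 39 → {20, 25, 39}
insert 35 → {20, 25, 35, 39}
insert 29 → {20, 25, 29, 35, 39}
remove-min → 20; now {25, 29, 35, 39}
insert 19 → {19, 25, 29, 35, 39}
remove-min → 19; now {25, 29, 35, 39}
insert 36 → {25, 29, 35, 36, 39}
insert 31 → {25, 29, 31, 35, 36, 39}
remove-min → 25; now {29, 31, 35, 36, 39}
remove-min → 29; now {31, 35, 36, 39}
remove-min → 31; now {35, 36, 39}
remove-min → 35; now {36, 39}
insert 17 → {17, 36, 39}
insert 14 → {14, 17, 36, 39}
insert 12 → {12, 14, 17, 36, 39}
insert 47 → {12, 14, 17, 36, 39, 47}
insert 46 → {12, 14, 17, 36, 39, 46, 47}
insert 38 → {12, 14, 17, 36, 38, 39, 46, 47}
insert 10 → {10, 12, 14, 17, 36, 38, 39, 46, 47}
remove-min → 10; now {12, 14, 17, 36, 38, 39, 46, 47}
insert 33 → {12, 14, 17, 33, 36, 38, 39, 46, 47}
insert 11 → {11, 12, 14, 17, 33, 36, 38, 39, 46, 47}
remove-min → 11; now {12, 14, 17, 33, 36, 38, 39, 46, 47}
remove-min → 12; now {14, 17, 33, 36, 38, 39, 46, 47}
insert 22 → {14, 17, 22, 33, 36, 38, 39, 46, 47}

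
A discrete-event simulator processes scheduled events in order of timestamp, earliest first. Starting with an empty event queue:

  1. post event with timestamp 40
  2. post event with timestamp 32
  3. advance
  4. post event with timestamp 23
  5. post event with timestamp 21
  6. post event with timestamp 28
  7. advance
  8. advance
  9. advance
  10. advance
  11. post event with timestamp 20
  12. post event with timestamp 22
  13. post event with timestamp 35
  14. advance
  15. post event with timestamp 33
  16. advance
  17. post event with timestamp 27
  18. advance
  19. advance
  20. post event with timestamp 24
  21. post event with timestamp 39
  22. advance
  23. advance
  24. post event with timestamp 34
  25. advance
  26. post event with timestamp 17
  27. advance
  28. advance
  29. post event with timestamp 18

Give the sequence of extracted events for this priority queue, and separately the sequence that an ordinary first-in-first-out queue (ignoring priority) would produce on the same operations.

priority queue: [32, 21, 23, 28, 40, 20, 22, 27, 33, 24, 35, 34, 17, 39]; FIFO queue: 40 → 32 → 23 → 21 → 28 → 20 → 22 → 35 → 33 → 27 → 24 → 39 → 34 → 17

insert 40 → {40}
insert 32 → {32, 40}
advance → 32; now {40}
insert 23 → {23, 40}
insert 21 → {21, 23, 40}
insert 28 → {21, 23, 28, 40}
advance → 21; now {23, 28, 40}
advance → 23; now {28, 40}
advance → 28; now {40}
advance → 40; now {}
insert 20 → {20}
insert 22 → {20, 22}
insert 35 → {20, 22, 35}
advance → 20; now {22, 35}
insert 33 → {22, 33, 35}
advance → 22; now {33, 35}
insert 27 → {27, 33, 35}
advance → 27; now {33, 35}
advance → 33; now {35}
insert 24 → {24, 35}
insert 39 → {24, 35, 39}
advance → 24; now {35, 39}
advance → 35; now {39}
insert 34 → {34, 39}
advance → 34; now {39}
insert 17 → {17, 39}
advance → 17; now {39}
advance → 39; now {}
insert 18 → {18}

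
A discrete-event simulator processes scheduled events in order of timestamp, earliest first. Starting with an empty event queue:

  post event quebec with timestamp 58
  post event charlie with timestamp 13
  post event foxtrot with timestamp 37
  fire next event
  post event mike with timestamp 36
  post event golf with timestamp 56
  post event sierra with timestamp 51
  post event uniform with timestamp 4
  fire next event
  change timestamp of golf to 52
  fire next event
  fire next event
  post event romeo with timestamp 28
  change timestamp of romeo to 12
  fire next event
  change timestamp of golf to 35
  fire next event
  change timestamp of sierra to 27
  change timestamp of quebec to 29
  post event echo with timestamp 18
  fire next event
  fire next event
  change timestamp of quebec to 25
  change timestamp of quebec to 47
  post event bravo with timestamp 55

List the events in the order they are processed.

add quebec (timestamp 58) → {quebec:58}
add charlie (timestamp 13) → {charlie:13, quebec:58}
add foxtrot (timestamp 37) → {charlie:13, foxtrot:37, quebec:58}
fire next event → charlie; now {foxtrot:37, quebec:58}
add mike (timestamp 36) → {mike:36, foxtrot:37, quebec:58}
add golf (timestamp 56) → {mike:36, foxtrot:37, golf:56, quebec:58}
add sierra (timestamp 51) → {mike:36, foxtrot:37, sierra:51, golf:56, quebec:58}
add uniform (timestamp 4) → {uniform:4, mike:36, foxtrot:37, sierra:51, golf:56, quebec:58}
fire next event → uniform; now {mike:36, foxtrot:37, sierra:51, golf:56, quebec:58}
update golf to timestamp 52 → {mike:36, foxtrot:37, sierra:51, golf:52, quebec:58}
fire next event → mike; now {foxtrot:37, sierra:51, golf:52, quebec:58}
fire next event → foxtrot; now {sierra:51, golf:52, quebec:58}
add romeo (timestamp 28) → {romeo:28, sierra:51, golf:52, quebec:58}
update romeo to timestamp 12 → {romeo:12, sierra:51, golf:52, quebec:58}
fire next event → romeo; now {sierra:51, golf:52, quebec:58}
update golf to timestamp 35 → {golf:35, sierra:51, quebec:58}
fire next event → golf; now {sierra:51, quebec:58}
update sierra to timestamp 27 → {sierra:27, quebec:58}
update quebec to timestamp 29 → {sierra:27, quebec:29}
add echo (timestamp 18) → {echo:18, sierra:27, quebec:29}
fire next event → echo; now {sierra:27, quebec:29}
fire next event → sierra; now {quebec:29}
update quebec to timestamp 25 → {quebec:25}
update quebec to timestamp 47 → {quebec:47}
add bravo (timestamp 55) → {quebec:47, bravo:55}

[charlie, uniform, mike, foxtrot, romeo, golf, echo, sierra]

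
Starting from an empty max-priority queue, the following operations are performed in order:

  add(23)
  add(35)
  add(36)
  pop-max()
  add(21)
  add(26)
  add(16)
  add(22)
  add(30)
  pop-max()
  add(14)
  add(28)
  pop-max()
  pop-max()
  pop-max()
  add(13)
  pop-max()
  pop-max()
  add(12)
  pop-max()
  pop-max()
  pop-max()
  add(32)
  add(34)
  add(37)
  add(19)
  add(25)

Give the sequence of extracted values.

insert 23 → {23}
insert 35 → {35, 23}
insert 36 → {36, 35, 23}
pop-max → 36; now {35, 23}
insert 21 → {35, 23, 21}
insert 26 → {35, 26, 23, 21}
insert 16 → {35, 26, 23, 21, 16}
insert 22 → {35, 26, 23, 22, 21, 16}
insert 30 → {35, 30, 26, 23, 22, 21, 16}
pop-max → 35; now {30, 26, 23, 22, 21, 16}
insert 14 → {30, 26, 23, 22, 21, 16, 14}
insert 28 → {30, 28, 26, 23, 22, 21, 16, 14}
pop-max → 30; now {28, 26, 23, 22, 21, 16, 14}
pop-max → 28; now {26, 23, 22, 21, 16, 14}
pop-max → 26; now {23, 22, 21, 16, 14}
insert 13 → {23, 22, 21, 16, 14, 13}
pop-max → 23; now {22, 21, 16, 14, 13}
pop-max → 22; now {21, 16, 14, 13}
insert 12 → {21, 16, 14, 13, 12}
pop-max → 21; now {16, 14, 13, 12}
pop-max → 16; now {14, 13, 12}
pop-max → 14; now {13, 12}
insert 32 → {32, 13, 12}
insert 34 → {34, 32, 13, 12}
insert 37 → {37, 34, 32, 13, 12}
insert 19 → {37, 34, 32, 19, 13, 12}
insert 25 → {37, 34, 32, 25, 19, 13, 12}

[36, 35, 30, 28, 26, 23, 22, 21, 16, 14]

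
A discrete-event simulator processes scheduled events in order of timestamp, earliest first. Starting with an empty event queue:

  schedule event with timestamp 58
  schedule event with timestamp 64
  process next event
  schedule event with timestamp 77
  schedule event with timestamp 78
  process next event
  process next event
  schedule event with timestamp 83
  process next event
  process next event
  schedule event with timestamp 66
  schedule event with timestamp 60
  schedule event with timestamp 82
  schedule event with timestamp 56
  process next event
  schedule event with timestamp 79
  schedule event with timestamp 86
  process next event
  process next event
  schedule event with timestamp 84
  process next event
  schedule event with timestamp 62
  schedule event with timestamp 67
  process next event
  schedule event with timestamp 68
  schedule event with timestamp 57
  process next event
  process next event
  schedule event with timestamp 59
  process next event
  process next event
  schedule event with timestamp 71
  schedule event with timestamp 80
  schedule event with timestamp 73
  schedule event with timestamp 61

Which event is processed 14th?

insert 58 → {58}
insert 64 → {58, 64}
process next event → 58; now {64}
insert 77 → {64, 77}
insert 78 → {64, 77, 78}
process next event → 64; now {77, 78}
process next event → 77; now {78}
insert 83 → {78, 83}
process next event → 78; now {83}
process next event → 83; now {}
insert 66 → {66}
insert 60 → {60, 66}
insert 82 → {60, 66, 82}
insert 56 → {56, 60, 66, 82}
process next event → 56; now {60, 66, 82}
insert 79 → {60, 66, 79, 82}
insert 86 → {60, 66, 79, 82, 86}
process next event → 60; now {66, 79, 82, 86}
process next event → 66; now {79, 82, 86}
insert 84 → {79, 82, 84, 86}
process next event → 79; now {82, 84, 86}
insert 62 → {62, 82, 84, 86}
insert 67 → {62, 67, 82, 84, 86}
process next event → 62; now {67, 82, 84, 86}
insert 68 → {67, 68, 82, 84, 86}
insert 57 → {57, 67, 68, 82, 84, 86}
process next event → 57; now {67, 68, 82, 84, 86}
process next event → 67; now {68, 82, 84, 86}
insert 59 → {59, 68, 82, 84, 86}
process next event → 59; now {68, 82, 84, 86}
process next event → 68; now {82, 84, 86}
insert 71 → {71, 82, 84, 86}
insert 80 → {71, 80, 82, 84, 86}
insert 73 → {71, 73, 80, 82, 84, 86}
insert 61 → {61, 71, 73, 80, 82, 84, 86}

68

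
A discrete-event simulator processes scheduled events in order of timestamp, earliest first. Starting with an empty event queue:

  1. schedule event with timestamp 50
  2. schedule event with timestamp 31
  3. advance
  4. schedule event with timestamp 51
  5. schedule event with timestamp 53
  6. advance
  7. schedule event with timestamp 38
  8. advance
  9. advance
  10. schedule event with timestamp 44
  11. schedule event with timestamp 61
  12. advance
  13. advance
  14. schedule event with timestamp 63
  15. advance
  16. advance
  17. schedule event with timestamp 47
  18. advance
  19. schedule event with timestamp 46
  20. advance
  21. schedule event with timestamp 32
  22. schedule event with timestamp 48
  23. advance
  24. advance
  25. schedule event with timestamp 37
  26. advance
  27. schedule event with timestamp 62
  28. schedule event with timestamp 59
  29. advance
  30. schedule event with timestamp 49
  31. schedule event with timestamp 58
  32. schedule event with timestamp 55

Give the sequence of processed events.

31, 50, 38, 51, 44, 53, 61, 63, 47, 46, 32, 48, 37, 59

insert 50 → {50}
insert 31 → {31, 50}
advance → 31; now {50}
insert 51 → {50, 51}
insert 53 → {50, 51, 53}
advance → 50; now {51, 53}
insert 38 → {38, 51, 53}
advance → 38; now {51, 53}
advance → 51; now {53}
insert 44 → {44, 53}
insert 61 → {44, 53, 61}
advance → 44; now {53, 61}
advance → 53; now {61}
insert 63 → {61, 63}
advance → 61; now {63}
advance → 63; now {}
insert 47 → {47}
advance → 47; now {}
insert 46 → {46}
advance → 46; now {}
insert 32 → {32}
insert 48 → {32, 48}
advance → 32; now {48}
advance → 48; now {}
insert 37 → {37}
advance → 37; now {}
insert 62 → {62}
insert 59 → {59, 62}
advance → 59; now {62}
insert 49 → {49, 62}
insert 58 → {49, 58, 62}
insert 55 → {49, 55, 58, 62}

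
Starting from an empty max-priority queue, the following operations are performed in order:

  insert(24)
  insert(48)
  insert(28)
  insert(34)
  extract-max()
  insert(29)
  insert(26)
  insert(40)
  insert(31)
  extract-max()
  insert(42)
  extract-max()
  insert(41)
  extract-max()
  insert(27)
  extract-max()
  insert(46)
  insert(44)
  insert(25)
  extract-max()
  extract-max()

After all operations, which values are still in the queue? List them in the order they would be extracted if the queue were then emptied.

[31, 29, 28, 27, 26, 25, 24]

insert 24 → {24}
insert 48 → {48, 24}
insert 28 → {48, 28, 24}
insert 34 → {48, 34, 28, 24}
extract-max → 48; now {34, 28, 24}
insert 29 → {34, 29, 28, 24}
insert 26 → {34, 29, 28, 26, 24}
insert 40 → {40, 34, 29, 28, 26, 24}
insert 31 → {40, 34, 31, 29, 28, 26, 24}
extract-max → 40; now {34, 31, 29, 28, 26, 24}
insert 42 → {42, 34, 31, 29, 28, 26, 24}
extract-max → 42; now {34, 31, 29, 28, 26, 24}
insert 41 → {41, 34, 31, 29, 28, 26, 24}
extract-max → 41; now {34, 31, 29, 28, 26, 24}
insert 27 → {34, 31, 29, 28, 27, 26, 24}
extract-max → 34; now {31, 29, 28, 27, 26, 24}
insert 46 → {46, 31, 29, 28, 27, 26, 24}
insert 44 → {46, 44, 31, 29, 28, 27, 26, 24}
insert 25 → {46, 44, 31, 29, 28, 27, 26, 25, 24}
extract-max → 46; now {44, 31, 29, 28, 27, 26, 25, 24}
extract-max → 44; now {31, 29, 28, 27, 26, 25, 24}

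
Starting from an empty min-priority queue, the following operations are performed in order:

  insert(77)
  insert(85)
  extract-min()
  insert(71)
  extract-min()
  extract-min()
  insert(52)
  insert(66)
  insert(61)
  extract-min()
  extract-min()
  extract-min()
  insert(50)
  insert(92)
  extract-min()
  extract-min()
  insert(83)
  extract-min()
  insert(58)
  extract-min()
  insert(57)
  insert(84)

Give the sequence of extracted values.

insert 77 → {77}
insert 85 → {77, 85}
extract-min → 77; now {85}
insert 71 → {71, 85}
extract-min → 71; now {85}
extract-min → 85; now {}
insert 52 → {52}
insert 66 → {52, 66}
insert 61 → {52, 61, 66}
extract-min → 52; now {61, 66}
extract-min → 61; now {66}
extract-min → 66; now {}
insert 50 → {50}
insert 92 → {50, 92}
extract-min → 50; now {92}
extract-min → 92; now {}
insert 83 → {83}
extract-min → 83; now {}
insert 58 → {58}
extract-min → 58; now {}
insert 57 → {57}
insert 84 → {57, 84}

77 → 71 → 85 → 52 → 61 → 66 → 50 → 92 → 83 → 58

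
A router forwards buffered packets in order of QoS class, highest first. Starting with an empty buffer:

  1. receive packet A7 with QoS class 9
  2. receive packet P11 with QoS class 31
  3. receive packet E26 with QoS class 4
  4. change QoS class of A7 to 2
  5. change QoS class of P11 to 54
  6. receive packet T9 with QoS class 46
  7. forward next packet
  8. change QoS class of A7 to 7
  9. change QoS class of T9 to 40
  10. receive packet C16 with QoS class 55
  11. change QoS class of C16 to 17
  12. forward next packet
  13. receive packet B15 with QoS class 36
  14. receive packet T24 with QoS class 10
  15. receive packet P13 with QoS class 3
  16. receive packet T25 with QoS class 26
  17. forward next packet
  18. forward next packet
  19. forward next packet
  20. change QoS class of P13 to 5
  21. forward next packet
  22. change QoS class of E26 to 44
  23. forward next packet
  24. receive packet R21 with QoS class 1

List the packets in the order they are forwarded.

add A7 (QoS class 9) → {A7:9}
add P11 (QoS class 31) → {P11:31, A7:9}
add E26 (QoS class 4) → {P11:31, A7:9, E26:4}
update A7 to QoS class 2 → {P11:31, E26:4, A7:2}
update P11 to QoS class 54 → {P11:54, E26:4, A7:2}
add T9 (QoS class 46) → {P11:54, T9:46, E26:4, A7:2}
forward next packet → P11; now {T9:46, E26:4, A7:2}
update A7 to QoS class 7 → {T9:46, A7:7, E26:4}
update T9 to QoS class 40 → {T9:40, A7:7, E26:4}
add C16 (QoS class 55) → {C16:55, T9:40, A7:7, E26:4}
update C16 to QoS class 17 → {T9:40, C16:17, A7:7, E26:4}
forward next packet → T9; now {C16:17, A7:7, E26:4}
add B15 (QoS class 36) → {B15:36, C16:17, A7:7, E26:4}
add T24 (QoS class 10) → {B15:36, C16:17, T24:10, A7:7, E26:4}
add P13 (QoS class 3) → {B15:36, C16:17, T24:10, A7:7, E26:4, P13:3}
add T25 (QoS class 26) → {B15:36, T25:26, C16:17, T24:10, A7:7, E26:4, P13:3}
forward next packet → B15; now {T25:26, C16:17, T24:10, A7:7, E26:4, P13:3}
forward next packet → T25; now {C16:17, T24:10, A7:7, E26:4, P13:3}
forward next packet → C16; now {T24:10, A7:7, E26:4, P13:3}
update P13 to QoS class 5 → {T24:10, A7:7, P13:5, E26:4}
forward next packet → T24; now {A7:7, P13:5, E26:4}
update E26 to QoS class 44 → {E26:44, A7:7, P13:5}
forward next packet → E26; now {A7:7, P13:5}
add R21 (QoS class 1) → {A7:7, P13:5, R21:1}

P11, T9, B15, T25, C16, T24, E26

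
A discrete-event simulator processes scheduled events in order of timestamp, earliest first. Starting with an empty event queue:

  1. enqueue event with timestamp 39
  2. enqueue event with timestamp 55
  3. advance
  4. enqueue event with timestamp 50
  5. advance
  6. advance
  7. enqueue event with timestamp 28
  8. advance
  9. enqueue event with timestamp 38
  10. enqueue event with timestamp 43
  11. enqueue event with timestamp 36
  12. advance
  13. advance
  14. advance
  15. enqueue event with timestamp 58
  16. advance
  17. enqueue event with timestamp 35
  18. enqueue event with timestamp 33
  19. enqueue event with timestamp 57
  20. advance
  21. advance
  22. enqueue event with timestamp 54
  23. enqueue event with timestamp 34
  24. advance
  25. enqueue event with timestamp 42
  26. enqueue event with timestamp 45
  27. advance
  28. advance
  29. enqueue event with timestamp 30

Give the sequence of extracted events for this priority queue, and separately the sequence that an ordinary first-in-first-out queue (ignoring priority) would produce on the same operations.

priority queue: 39 → 50 → 55 → 28 → 36 → 38 → 43 → 58 → 33 → 35 → 34 → 42 → 45; FIFO queue: 39, 55, 50, 28, 38, 43, 36, 58, 35, 33, 57, 54, 34

insert 39 → {39}
insert 55 → {39, 55}
advance → 39; now {55}
insert 50 → {50, 55}
advance → 50; now {55}
advance → 55; now {}
insert 28 → {28}
advance → 28; now {}
insert 38 → {38}
insert 43 → {38, 43}
insert 36 → {36, 38, 43}
advance → 36; now {38, 43}
advance → 38; now {43}
advance → 43; now {}
insert 58 → {58}
advance → 58; now {}
insert 35 → {35}
insert 33 → {33, 35}
insert 57 → {33, 35, 57}
advance → 33; now {35, 57}
advance → 35; now {57}
insert 54 → {54, 57}
insert 34 → {34, 54, 57}
advance → 34; now {54, 57}
insert 42 → {42, 54, 57}
insert 45 → {42, 45, 54, 57}
advance → 42; now {45, 54, 57}
advance → 45; now {54, 57}
insert 30 → {30, 54, 57}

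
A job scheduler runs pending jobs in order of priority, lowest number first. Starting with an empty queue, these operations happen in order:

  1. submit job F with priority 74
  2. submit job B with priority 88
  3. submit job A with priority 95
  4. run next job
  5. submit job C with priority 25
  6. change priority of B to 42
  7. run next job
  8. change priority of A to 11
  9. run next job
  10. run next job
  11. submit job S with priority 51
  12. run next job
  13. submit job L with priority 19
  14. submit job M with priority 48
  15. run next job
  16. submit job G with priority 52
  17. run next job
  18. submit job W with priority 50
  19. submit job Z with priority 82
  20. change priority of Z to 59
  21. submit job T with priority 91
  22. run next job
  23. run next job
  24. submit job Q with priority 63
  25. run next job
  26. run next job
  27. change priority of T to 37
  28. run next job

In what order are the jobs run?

F → C → A → B → S → L → M → W → G → Z → Q → T

add F (priority 74) → {F:74}
add B (priority 88) → {F:74, B:88}
add A (priority 95) → {F:74, B:88, A:95}
run next job → F; now {B:88, A:95}
add C (priority 25) → {C:25, B:88, A:95}
update B to priority 42 → {C:25, B:42, A:95}
run next job → C; now {B:42, A:95}
update A to priority 11 → {A:11, B:42}
run next job → A; now {B:42}
run next job → B; now {}
add S (priority 51) → {S:51}
run next job → S; now {}
add L (priority 19) → {L:19}
add M (priority 48) → {L:19, M:48}
run next job → L; now {M:48}
add G (priority 52) → {M:48, G:52}
run next job → M; now {G:52}
add W (priority 50) → {W:50, G:52}
add Z (priority 82) → {W:50, G:52, Z:82}
update Z to priority 59 → {W:50, G:52, Z:59}
add T (priority 91) → {W:50, G:52, Z:59, T:91}
run next job → W; now {G:52, Z:59, T:91}
run next job → G; now {Z:59, T:91}
add Q (priority 63) → {Z:59, Q:63, T:91}
run next job → Z; now {Q:63, T:91}
run next job → Q; now {T:91}
update T to priority 37 → {T:37}
run next job → T; now {}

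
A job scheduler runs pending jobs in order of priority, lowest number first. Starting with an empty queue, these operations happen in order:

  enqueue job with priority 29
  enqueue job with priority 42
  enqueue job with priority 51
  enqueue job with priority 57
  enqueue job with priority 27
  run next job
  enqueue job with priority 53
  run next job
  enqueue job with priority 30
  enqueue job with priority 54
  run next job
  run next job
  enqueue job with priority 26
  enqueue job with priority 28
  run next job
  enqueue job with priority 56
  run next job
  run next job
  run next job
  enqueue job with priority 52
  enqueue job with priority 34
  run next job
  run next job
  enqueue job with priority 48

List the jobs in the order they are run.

insert 29 → {29}
insert 42 → {29, 42}
insert 51 → {29, 42, 51}
insert 57 → {29, 42, 51, 57}
insert 27 → {27, 29, 42, 51, 57}
run next job → 27; now {29, 42, 51, 57}
insert 53 → {29, 42, 51, 53, 57}
run next job → 29; now {42, 51, 53, 57}
insert 30 → {30, 42, 51, 53, 57}
insert 54 → {30, 42, 51, 53, 54, 57}
run next job → 30; now {42, 51, 53, 54, 57}
run next job → 42; now {51, 53, 54, 57}
insert 26 → {26, 51, 53, 54, 57}
insert 28 → {26, 28, 51, 53, 54, 57}
run next job → 26; now {28, 51, 53, 54, 57}
insert 56 → {28, 51, 53, 54, 56, 57}
run next job → 28; now {51, 53, 54, 56, 57}
run next job → 51; now {53, 54, 56, 57}
run next job → 53; now {54, 56, 57}
insert 52 → {52, 54, 56, 57}
insert 34 → {34, 52, 54, 56, 57}
run next job → 34; now {52, 54, 56, 57}
run next job → 52; now {54, 56, 57}
insert 48 → {48, 54, 56, 57}

27 → 29 → 30 → 42 → 26 → 28 → 51 → 53 → 34 → 52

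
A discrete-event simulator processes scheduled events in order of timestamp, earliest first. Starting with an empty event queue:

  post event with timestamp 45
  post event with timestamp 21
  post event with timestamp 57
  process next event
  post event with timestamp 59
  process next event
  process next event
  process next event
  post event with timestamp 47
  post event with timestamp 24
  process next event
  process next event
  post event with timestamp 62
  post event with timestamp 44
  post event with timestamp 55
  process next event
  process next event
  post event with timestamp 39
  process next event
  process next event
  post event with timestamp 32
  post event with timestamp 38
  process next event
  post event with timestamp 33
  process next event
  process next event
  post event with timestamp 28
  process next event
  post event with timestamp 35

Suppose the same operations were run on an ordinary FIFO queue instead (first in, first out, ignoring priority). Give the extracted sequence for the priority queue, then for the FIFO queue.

insert 45 → {45}
insert 21 → {21, 45}
insert 57 → {21, 45, 57}
process next event → 21; now {45, 57}
insert 59 → {45, 57, 59}
process next event → 45; now {57, 59}
process next event → 57; now {59}
process next event → 59; now {}
insert 47 → {47}
insert 24 → {24, 47}
process next event → 24; now {47}
process next event → 47; now {}
insert 62 → {62}
insert 44 → {44, 62}
insert 55 → {44, 55, 62}
process next event → 44; now {55, 62}
process next event → 55; now {62}
insert 39 → {39, 62}
process next event → 39; now {62}
process next event → 62; now {}
insert 32 → {32}
insert 38 → {32, 38}
process next event → 32; now {38}
insert 33 → {33, 38}
process next event → 33; now {38}
process next event → 38; now {}
insert 28 → {28}
process next event → 28; now {}
insert 35 → {35}

priority queue: 21 → 45 → 57 → 59 → 24 → 47 → 44 → 55 → 39 → 62 → 32 → 33 → 38 → 28; FIFO queue: 45, 21, 57, 59, 47, 24, 62, 44, 55, 39, 32, 38, 33, 28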